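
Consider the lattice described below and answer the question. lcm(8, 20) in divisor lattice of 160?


Join=lcm.
gcd(8,20)=4
lcm=40


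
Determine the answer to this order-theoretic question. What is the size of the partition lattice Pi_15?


B(n) = number of set partitions of an n-element set.
B(n) satisfies the recurrence: B(n+1) = sum_k C(n,k)*B(k).
B(15) = 1382958545


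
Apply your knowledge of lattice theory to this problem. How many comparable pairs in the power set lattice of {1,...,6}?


A comparable pair {a,b} has a < b or b < a in the order.
Count unordered pairs where one element is strictly below the other.
Examples: {{},{1}}, {{},{2}}, {{},{3}}, {{},{4}}, ...
Total comparable pairs: 665


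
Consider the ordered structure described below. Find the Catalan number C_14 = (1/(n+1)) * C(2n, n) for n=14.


C(n) = C(2n, n) / (n+1).
C(28, 14) = 40116600
C(14) = 40116600 / 15 = 2674440


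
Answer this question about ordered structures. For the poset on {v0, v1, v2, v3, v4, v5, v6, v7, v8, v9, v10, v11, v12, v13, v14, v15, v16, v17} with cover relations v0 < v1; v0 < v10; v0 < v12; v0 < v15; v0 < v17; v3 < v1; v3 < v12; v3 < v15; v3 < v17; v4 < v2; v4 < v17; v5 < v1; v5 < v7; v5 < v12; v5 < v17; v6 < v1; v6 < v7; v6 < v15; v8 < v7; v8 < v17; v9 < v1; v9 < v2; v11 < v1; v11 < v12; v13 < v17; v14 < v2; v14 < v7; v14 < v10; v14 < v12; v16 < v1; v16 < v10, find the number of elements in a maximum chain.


A chain is a totally ordered subset; we count the number of elements in a maximum chain.
Compute, for each element x, the size of the longest chain ending at x:
  v0: 1
  v3: 1
  v4: 1
  v5: 1
  v6: 1
  v8: 1
  ...
A maximum chain: v0 < v1
Number of elements in the longest chain: 2


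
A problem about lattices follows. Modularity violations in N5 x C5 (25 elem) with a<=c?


Modular law: if a <= c then a v (b ^ c) = (a v b) ^ c.
Check all triples (a,b,c) with a <= c among 25 elements.
  e.g. a=(a,0), b=(c,0), c=(b,0): lhs=(a,0) != rhs=(b,0)
  e.g. a=(a,0), b=(c,1), c=(b,0): lhs=(a,0) != rhs=(b,0)
Total violating triples: 75


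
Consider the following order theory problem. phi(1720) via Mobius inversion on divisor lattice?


phi(n) = n * prod_{p|n} (1 - 1/p).
Prime divisors of 1720: [2, 5, 43]
phi(1720) = 1720 * (1 - 1/2) * (1 - 1/5) * (1 - 1/43)
phi(1720) = 672


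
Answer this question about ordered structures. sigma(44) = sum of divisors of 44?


sigma(n) = sum of divisors.
Divisors of 44: [1, 2, 4, 11, 22, 44]
Sum = 84


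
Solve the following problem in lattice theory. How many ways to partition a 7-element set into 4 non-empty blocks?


S(n,k) = k*S(n-1,k) + S(n-1,k-1).
S(6,4) = 65, S(6,3) = 90
S(7,4) = 4*65 + 90 = 260 + 90
S(7,4) = 350


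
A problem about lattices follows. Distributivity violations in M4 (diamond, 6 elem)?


Distributive law: a ^ (b v c) = (a ^ b) v (a ^ c).
Check all 6^3 = 216 ordered triples (a,b,c).
  e.g. a=a1, b=a2, c=a3: lhs=a1 != rhs=0
  e.g. a=a1, b=a2, c=a4: lhs=a1 != rhs=0
Total violating triples: 24


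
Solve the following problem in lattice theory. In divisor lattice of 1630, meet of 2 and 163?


In a divisor lattice, meet = gcd (greatest common divisor).
By Euclidean algorithm or factoring: gcd(2,163) = 1


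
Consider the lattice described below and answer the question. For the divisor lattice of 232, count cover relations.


A cover relation a -< b holds when a < b with no c strictly between.
Cover relations:
  1 -< 2
  1 -< 29
  2 -< 4
  2 -< 58
  4 -< 8
  4 -< 116
  8 -< 232
  29 -< 58
  ...2 more
Total: 10


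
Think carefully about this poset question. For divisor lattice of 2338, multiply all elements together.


Divisors of 2338: [1, 2, 7, 14, 167, 334, 1169, 2338]
Product = n^(d(n)/2) = 2338^(8/2)
Product = 29879823467536


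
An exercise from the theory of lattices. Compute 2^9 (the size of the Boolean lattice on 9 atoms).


Power set = 2^n.
2^9 = 512


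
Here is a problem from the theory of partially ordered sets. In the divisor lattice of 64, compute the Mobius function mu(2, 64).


In a divisor lattice, mu(a,b) = mu(b/a) where mu is the classical Mobius function.
b/a = 64/2 = 32
Prime factorization of 32: primes [2]
32 is not squarefree, so mu(32) = 0


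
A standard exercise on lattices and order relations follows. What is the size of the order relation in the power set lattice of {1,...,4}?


The order relation is {(a,b) : a <= b}, reflexive so it includes (a,a).
Examples: ({},{}), ({},{1,2}), ({},{1,2,3}), ({},{1,2,3,4}), ({},{1,2,4}), ...
Total ordered pairs: 81


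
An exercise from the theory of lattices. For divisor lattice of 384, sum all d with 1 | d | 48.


Interval [1,48] in divisors of 384: [1, 2, 3, 4, 6, 8, 12, 16, 24, 48]
Sum = 124


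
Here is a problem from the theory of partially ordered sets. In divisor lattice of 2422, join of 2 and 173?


In a divisor lattice, join = lcm (least common multiple).
gcd(2,173) = 1
lcm(2,173) = 2*173/gcd = 346/1 = 346


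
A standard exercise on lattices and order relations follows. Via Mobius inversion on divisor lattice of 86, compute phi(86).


phi(n) = n * prod_{p|n} (1 - 1/p).
Prime divisors of 86: [2, 43]
phi(86) = 86 * (1 - 1/2) * (1 - 1/43)
phi(86) = 42


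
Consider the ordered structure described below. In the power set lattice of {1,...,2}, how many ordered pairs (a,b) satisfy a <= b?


The order relation is {(a,b) : a <= b}, reflexive so it includes (a,a).
Examples: ({},{}), ({},{1,2}), ({},{1}), ({},{2}), ({1,2},{1,2}), ...
Total ordered pairs: 9


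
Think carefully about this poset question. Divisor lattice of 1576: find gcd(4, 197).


In a divisor lattice, meet = gcd (greatest common divisor).
By Euclidean algorithm or factoring: gcd(4,197) = 1


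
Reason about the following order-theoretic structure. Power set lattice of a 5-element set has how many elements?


Power set = 2^n.
2^5 = 32


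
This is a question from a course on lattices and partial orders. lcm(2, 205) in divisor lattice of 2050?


Join=lcm.
gcd(2,205)=1
lcm=410


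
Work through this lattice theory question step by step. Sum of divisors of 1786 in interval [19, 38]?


Interval [19,38] in divisors of 1786: [19, 38]
Sum = 57


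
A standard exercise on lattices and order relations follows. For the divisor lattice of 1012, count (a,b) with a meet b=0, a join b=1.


Complement pair (a,b): a meet b = bottom, a join b = top.
Here: gcd(a,b)=1 and lcm(a,b)=1012, i.e. a*b=1012 with a,b coprime.
Pairs found: (1,1012), (4,253), (11,92), (23,44), ... (4 more)
Total ordered pairs: 8


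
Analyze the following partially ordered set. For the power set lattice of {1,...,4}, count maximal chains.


A maximal chain goes from the minimum element to a maximal element via cover relations.
Counting all min-to-max paths in the cover graph.
Total maximal chains: 24


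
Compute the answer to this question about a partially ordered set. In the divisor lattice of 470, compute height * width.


Height = length of longest chain minus 1; width = size of largest antichain.
A maximum chain: 1 | 47 | 235 | 470  (height 3).
A maximum antichain: {2, 5, 47}  (width 3).
Product = 3 * 3 = 9


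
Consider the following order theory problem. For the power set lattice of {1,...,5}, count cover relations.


A cover relation a -< b holds when a < b with no c strictly between.
Cover relations:
  {} -< {1}
  {} -< {2}
  {} -< {3}
  {} -< {4}
  {} -< {5}
  {1} -< {1,2}
  {1} -< {1,3}
  {1} -< {1,4}
  ...72 more
Total: 80


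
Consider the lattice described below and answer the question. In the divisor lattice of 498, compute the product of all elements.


Divisors of 498: [1, 2, 3, 6, 83, 166, 249, 498]
Product = n^(d(n)/2) = 498^(8/2)
Product = 61505984016


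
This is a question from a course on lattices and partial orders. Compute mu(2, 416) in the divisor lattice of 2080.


In a divisor lattice, mu(a,b) = mu(b/a) where mu is the classical Mobius function.
b/a = 416/2 = 208
Prime factorization of 208: primes [2, 13]
208 is not squarefree, so mu(208) = 0


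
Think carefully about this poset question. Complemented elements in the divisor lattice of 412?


An element a is complemented if some b has a meet b = bottom, a join b = top.
a is complemented iff gcd(a, n/a)=1, i.e. a is a unitary divisor of 412.
Complemented elements: 1, 4, 103, 412
Count: 4


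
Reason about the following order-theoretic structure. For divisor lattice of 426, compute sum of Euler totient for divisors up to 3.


Divisors of 426 up to 3: [1, 2, 3]
phi values: [1, 1, 2]
Sum = 4


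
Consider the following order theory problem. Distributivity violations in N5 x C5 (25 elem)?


Distributive law: a ^ (b v c) = (a ^ b) v (a ^ c).
Check all 25^3 = 15625 ordered triples (a,b,c).
  e.g. a=(b,0), b=(a,0), c=(c,0): lhs=(b,0) != rhs=(a,0)
  e.g. a=(b,0), b=(a,0), c=(c,1): lhs=(b,0) != rhs=(a,0)
Total violating triples: 250


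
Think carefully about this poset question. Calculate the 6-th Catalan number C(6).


C(n) = C(2n, n) / (n+1).
C(12, 6) = 924
C(6) = 924 / 7 = 132


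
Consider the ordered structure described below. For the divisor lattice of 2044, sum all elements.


sigma(n) = sum of divisors.
Divisors of 2044: [1, 2, 4, 7, 14, 28, 73, 146, 292, 511, 1022, 2044]
Sum = 4144


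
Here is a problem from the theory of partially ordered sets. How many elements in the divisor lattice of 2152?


Divisors of 2152: [1, 2, 4, 8, 269, 538, 1076, 2152]
Count: 8


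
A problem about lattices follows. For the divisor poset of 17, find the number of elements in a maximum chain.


A chain is a totally ordered subset; we count the number of elements in a maximum chain.
Compute, for each element x, the size of the longest chain ending at x:
  1: 1
  17: 2
A maximum chain: 1 < 17
Number of elements in the longest chain: 2


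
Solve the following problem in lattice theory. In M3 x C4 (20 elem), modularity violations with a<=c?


Modular law: if a <= c then a v (b ^ c) = (a v b) ^ c.
Check all triples (a,b,c) with a <= c among 20 elements.
This lattice is modular (diamonds M_m and their chain-products are modular).
Total violating triples: 0


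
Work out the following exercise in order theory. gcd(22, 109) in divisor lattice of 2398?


Meet=gcd.
gcd(22,109)=1


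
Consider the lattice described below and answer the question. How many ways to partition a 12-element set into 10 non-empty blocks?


S(n,k) = k*S(n-1,k) + S(n-1,k-1).
S(11,10) = 55, S(11,9) = 1155
S(12,10) = 10*55 + 1155 = 550 + 1155
S(12,10) = 1705


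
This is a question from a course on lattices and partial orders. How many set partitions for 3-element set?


B(n) = number of set partitions of an n-element set.
B(n) satisfies the recurrence: B(n+1) = sum_k C(n,k)*B(k).
B(3) = 5


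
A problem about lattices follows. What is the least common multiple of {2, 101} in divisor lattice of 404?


In a divisor lattice, join = lcm (least common multiple).
Compute lcm iteratively: start with first element, then lcm(current, next).
Elements: [2, 101]
lcm(2,101) = 202
Final lcm = 202


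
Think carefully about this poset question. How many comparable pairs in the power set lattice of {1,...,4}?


A comparable pair {a,b} has a < b or b < a in the order.
Count unordered pairs where one element is strictly below the other.
Examples: {{},{1}}, {{},{2}}, {{},{3}}, {{},{4}}, ...
Total comparable pairs: 65


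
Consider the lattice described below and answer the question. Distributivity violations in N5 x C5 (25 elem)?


Distributive law: a ^ (b v c) = (a ^ b) v (a ^ c).
Check all 25^3 = 15625 ordered triples (a,b,c).
  e.g. a=(b,0), b=(a,0), c=(c,0): lhs=(b,0) != rhs=(a,0)
  e.g. a=(b,0), b=(a,0), c=(c,1): lhs=(b,0) != rhs=(a,0)
Total violating triples: 250


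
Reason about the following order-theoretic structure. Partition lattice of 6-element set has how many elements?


B(n) = number of set partitions of an n-element set.
B(n) satisfies the recurrence: B(n+1) = sum_k C(n,k)*B(k).
B(6) = 203


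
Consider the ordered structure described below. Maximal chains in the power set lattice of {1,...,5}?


A maximal chain goes from the minimum element to a maximal element via cover relations.
Counting all min-to-max paths in the cover graph.
Total maximal chains: 120


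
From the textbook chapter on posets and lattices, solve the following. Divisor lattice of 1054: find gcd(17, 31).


In a divisor lattice, meet = gcd (greatest common divisor).
By Euclidean algorithm or factoring: gcd(17,31) = 1


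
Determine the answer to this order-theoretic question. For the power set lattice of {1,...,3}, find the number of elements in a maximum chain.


A chain is a totally ordered subset; we count the number of elements in a maximum chain.
Compute, for each element x, the size of the longest chain ending at x:
  {}: 1
  {1}: 2
  {2}: 2
  {3}: 2
  {1,2}: 3
  {1,3}: 3
  ...
A maximum chain: {} < {1} < {1,2} < {1,2,3}
Number of elements in the longest chain: 4


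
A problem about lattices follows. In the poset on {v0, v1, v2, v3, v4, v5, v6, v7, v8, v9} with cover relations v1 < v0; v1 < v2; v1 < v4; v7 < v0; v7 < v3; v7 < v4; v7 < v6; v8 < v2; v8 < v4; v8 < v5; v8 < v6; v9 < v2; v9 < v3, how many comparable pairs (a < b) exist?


A comparable pair {a,b} has a < b or b < a in the order.
Count unordered pairs where one element is strictly below the other.
Examples: {v0,v1}, {v0,v7}, {v1,v2}, {v1,v4}, ...
Total comparable pairs: 13


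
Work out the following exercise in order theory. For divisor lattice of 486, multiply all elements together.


Divisors of 486: [1, 2, 3, 6, 9, 18, 27, 54, 81, 162, 243, 486]
Product = n^(d(n)/2) = 486^(12/2)
Product = 13177032454057536


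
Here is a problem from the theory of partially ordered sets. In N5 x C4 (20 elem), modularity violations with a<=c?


Modular law: if a <= c then a v (b ^ c) = (a v b) ^ c.
Check all triples (a,b,c) with a <= c among 20 elements.
  e.g. a=(a,0), b=(c,0), c=(b,0): lhs=(a,0) != rhs=(b,0)
  e.g. a=(a,0), b=(c,1), c=(b,0): lhs=(a,0) != rhs=(b,0)
Total violating triples: 40


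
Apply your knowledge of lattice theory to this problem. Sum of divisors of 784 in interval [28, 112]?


Interval [28,112] in divisors of 784: [28, 56, 112]
Sum = 196


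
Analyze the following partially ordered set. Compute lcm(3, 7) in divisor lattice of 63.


In a divisor lattice, join = lcm (least common multiple).
gcd(3,7) = 1
lcm(3,7) = 3*7/gcd = 21/1 = 21


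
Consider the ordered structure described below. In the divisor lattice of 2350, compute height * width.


Height = length of longest chain minus 1; width = size of largest antichain.
A maximum chain: 1 | 47 | 235 | 1175 | 2350  (height 4).
A maximum antichain: {10, 25, 94, 235}  (width 4).
Product = 4 * 4 = 16


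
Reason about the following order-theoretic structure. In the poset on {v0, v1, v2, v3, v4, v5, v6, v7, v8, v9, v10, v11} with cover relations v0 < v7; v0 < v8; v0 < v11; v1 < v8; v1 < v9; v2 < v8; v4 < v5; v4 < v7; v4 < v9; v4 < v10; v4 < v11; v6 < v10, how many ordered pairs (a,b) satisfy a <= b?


The order relation is {(a,b) : a <= b}, reflexive so it includes (a,a).
Examples: (v0,v0), (v0,v11), (v0,v7), (v0,v8), (v1,v1), ...
Total ordered pairs: 24


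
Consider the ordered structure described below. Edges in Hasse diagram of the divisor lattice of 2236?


A cover relation a -< b holds when a < b with no c strictly between.
Cover relations:
  1 -< 2
  1 -< 13
  1 -< 43
  2 -< 4
  2 -< 26
  2 -< 86
  4 -< 52
  4 -< 172
  ...12 more
Total: 20


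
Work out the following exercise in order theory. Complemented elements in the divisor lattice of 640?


An element a is complemented if some b has a meet b = bottom, a join b = top.
a is complemented iff gcd(a, n/a)=1, i.e. a is a unitary divisor of 640.
Complemented elements: 1, 5, 128, 640
Count: 4


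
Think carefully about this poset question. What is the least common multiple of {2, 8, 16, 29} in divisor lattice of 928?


In a divisor lattice, join = lcm (least common multiple).
Compute lcm iteratively: start with first element, then lcm(current, next).
Elements: [2, 8, 16, 29]
lcm(2,8) = 8
lcm(8,16) = 16
lcm(16,29) = 464
Final lcm = 464


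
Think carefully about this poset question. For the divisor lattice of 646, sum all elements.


sigma(n) = sum of divisors.
Divisors of 646: [1, 2, 17, 19, 34, 38, 323, 646]
Sum = 1080


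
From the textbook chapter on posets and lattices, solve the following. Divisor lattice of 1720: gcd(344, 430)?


Meet=gcd.
gcd(344,430)=86


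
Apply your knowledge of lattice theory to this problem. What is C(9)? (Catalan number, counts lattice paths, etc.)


C(n) = C(2n, n) / (n+1).
C(18, 9) = 48620
C(9) = 48620 / 10 = 4862


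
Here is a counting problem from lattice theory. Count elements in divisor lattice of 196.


Divisors of 196: [1, 2, 4, 7, 14, 28, 49, 98, 196]
Count: 9


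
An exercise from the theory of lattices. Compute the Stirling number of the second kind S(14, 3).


S(n,k) = k*S(n-1,k) + S(n-1,k-1).
S(13,3) = 261625, S(13,2) = 4095
S(14,3) = 3*261625 + 4095 = 784875 + 4095
S(14,3) = 788970


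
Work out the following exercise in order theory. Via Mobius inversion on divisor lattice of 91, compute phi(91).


phi(n) = n * prod_{p|n} (1 - 1/p).
Prime divisors of 91: [7, 13]
phi(91) = 91 * (1 - 1/7) * (1 - 1/13)
phi(91) = 72


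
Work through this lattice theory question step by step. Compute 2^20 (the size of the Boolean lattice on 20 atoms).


Power set = 2^n.
2^20 = 1048576


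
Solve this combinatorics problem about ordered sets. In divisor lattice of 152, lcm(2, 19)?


Join=lcm.
gcd(2,19)=1
lcm=38


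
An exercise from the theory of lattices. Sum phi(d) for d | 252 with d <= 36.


Divisors of 252 up to 36: [1, 2, 3, 4, 6, 7, 9, 12, 14, 18, 21, 28, 36]
phi values: [1, 1, 2, 2, 2, 6, 6, 4, 6, 6, 12, 12, 12]
Sum = 72


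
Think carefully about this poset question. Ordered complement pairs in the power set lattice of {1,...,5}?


Complement pair (a,b): a meet b = bottom, a join b = top.
Here: A intersect B = {} and A union B = {1,...,5}.
Pairs found: ({},{1,2,3,4,5}), ({1},{2,3,4,5}), ({2},{1,3,4,5}), ({3},{1,2,4,5}), ... (28 more)
Total ordered pairs: 32


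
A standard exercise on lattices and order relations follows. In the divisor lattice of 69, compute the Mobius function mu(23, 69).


In a divisor lattice, mu(a,b) = mu(b/a) where mu is the classical Mobius function.
b/a = 69/23 = 3
Prime factorization of 3: primes [3]
3 is squarefree with 1 prime factor(s), so mu(3) = (-1)^1 = -1


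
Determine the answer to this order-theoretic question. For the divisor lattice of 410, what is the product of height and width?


Height = length of longest chain minus 1; width = size of largest antichain.
A maximum chain: 1 | 41 | 205 | 410  (height 3).
A maximum antichain: {2, 5, 41}  (width 3).
Product = 3 * 3 = 9


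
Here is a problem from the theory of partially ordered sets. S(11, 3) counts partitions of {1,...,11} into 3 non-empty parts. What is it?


S(n,k) = k*S(n-1,k) + S(n-1,k-1).
S(10,3) = 9330, S(10,2) = 511
S(11,3) = 3*9330 + 511 = 27990 + 511
S(11,3) = 28501


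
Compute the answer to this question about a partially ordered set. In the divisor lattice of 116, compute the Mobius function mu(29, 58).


In a divisor lattice, mu(a,b) = mu(b/a) where mu is the classical Mobius function.
b/a = 58/29 = 2
Prime factorization of 2: primes [2]
2 is squarefree with 1 prime factor(s), so mu(2) = (-1)^1 = -1


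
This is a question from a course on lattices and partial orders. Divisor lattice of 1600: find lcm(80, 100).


In a divisor lattice, join = lcm (least common multiple).
gcd(80,100) = 20
lcm(80,100) = 80*100/gcd = 8000/20 = 400


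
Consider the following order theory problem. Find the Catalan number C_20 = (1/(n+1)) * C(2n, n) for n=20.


C(n) = C(2n, n) / (n+1).
C(40, 20) = 137846528820
C(20) = 137846528820 / 21 = 6564120420


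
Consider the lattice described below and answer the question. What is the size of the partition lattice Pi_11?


B(n) = number of set partitions of an n-element set.
B(n) satisfies the recurrence: B(n+1) = sum_k C(n,k)*B(k).
B(11) = 678570


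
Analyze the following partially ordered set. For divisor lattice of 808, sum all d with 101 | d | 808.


Interval [101,808] in divisors of 808: [101, 202, 404, 808]
Sum = 1515


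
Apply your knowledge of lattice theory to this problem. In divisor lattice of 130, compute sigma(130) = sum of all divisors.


sigma(n) = sum of divisors.
Divisors of 130: [1, 2, 5, 10, 13, 26, 65, 130]
Sum = 252


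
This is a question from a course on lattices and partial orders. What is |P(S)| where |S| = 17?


Power set = 2^n.
2^17 = 131072


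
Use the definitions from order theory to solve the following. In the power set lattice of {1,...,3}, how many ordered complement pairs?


Complement pair (a,b): a meet b = bottom, a join b = top.
Here: A intersect B = {} and A union B = {1,...,3}.
Pairs found: ({},{1,2,3}), ({1},{2,3}), ({2},{1,3}), ({3},{1,2}), ... (4 more)
Total ordered pairs: 8


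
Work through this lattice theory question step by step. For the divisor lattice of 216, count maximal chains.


A maximal chain goes from the minimum element to a maximal element via cover relations.
Counting all min-to-max paths in the cover graph.
Total maximal chains: 20


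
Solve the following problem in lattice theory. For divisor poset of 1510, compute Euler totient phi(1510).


phi(n) = n * prod_{p|n} (1 - 1/p).
Prime divisors of 1510: [2, 5, 151]
phi(1510) = 1510 * (1 - 1/2) * (1 - 1/5) * (1 - 1/151)
phi(1510) = 600


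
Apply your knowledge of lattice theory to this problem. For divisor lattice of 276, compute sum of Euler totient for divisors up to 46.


Divisors of 276 up to 46: [1, 2, 3, 4, 6, 12, 23, 46]
phi values: [1, 1, 2, 2, 2, 4, 22, 22]
Sum = 56


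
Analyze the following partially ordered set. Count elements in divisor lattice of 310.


Divisors of 310: [1, 2, 5, 10, 31, 62, 155, 310]
Count: 8


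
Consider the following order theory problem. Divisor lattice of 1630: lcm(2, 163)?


Join=lcm.
gcd(2,163)=1
lcm=326


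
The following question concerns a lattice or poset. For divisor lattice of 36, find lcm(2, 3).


In a divisor lattice, join = lcm (least common multiple).
Compute lcm iteratively: start with first element, then lcm(current, next).
Elements: [2, 3]
lcm(2,3) = 6
Final lcm = 6


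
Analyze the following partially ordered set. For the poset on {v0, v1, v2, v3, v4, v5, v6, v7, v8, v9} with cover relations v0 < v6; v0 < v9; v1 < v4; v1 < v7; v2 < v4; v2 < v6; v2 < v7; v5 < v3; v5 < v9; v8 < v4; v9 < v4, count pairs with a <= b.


The order relation is {(a,b) : a <= b}, reflexive so it includes (a,a).
Examples: (v0,v0), (v0,v4), (v0,v6), (v0,v9), (v1,v1), ...
Total ordered pairs: 23


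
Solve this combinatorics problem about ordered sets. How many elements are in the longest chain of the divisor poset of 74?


A chain is a totally ordered subset; we count the number of elements in a maximum chain.
Compute, for each element x, the size of the longest chain ending at x:
  1: 1
  2: 2
  37: 2
  74: 3
A maximum chain: 1 < 2 < 74
Number of elements in the longest chain: 3


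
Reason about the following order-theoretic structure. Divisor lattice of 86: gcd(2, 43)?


Meet=gcd.
gcd(2,43)=1


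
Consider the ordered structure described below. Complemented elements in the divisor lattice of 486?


An element a is complemented if some b has a meet b = bottom, a join b = top.
a is complemented iff gcd(a, n/a)=1, i.e. a is a unitary divisor of 486.
Complemented elements: 1, 2, 243, 486
Count: 4


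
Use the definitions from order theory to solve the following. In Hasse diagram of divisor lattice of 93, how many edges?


A cover relation a -< b holds when a < b with no c strictly between.
Cover relations:
  1 -< 3
  1 -< 31
  3 -< 93
  31 -< 93
Total: 4


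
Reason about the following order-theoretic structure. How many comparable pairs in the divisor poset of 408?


A comparable pair {a,b} has a < b or b < a in the order.
Count unordered pairs where one element is strictly below the other.
Examples: {1,2}, {1,3}, {1,4}, {1,6}, ...
Total comparable pairs: 74


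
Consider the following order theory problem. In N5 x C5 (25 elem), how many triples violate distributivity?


Distributive law: a ^ (b v c) = (a ^ b) v (a ^ c).
Check all 25^3 = 15625 ordered triples (a,b,c).
  e.g. a=(b,0), b=(a,0), c=(c,0): lhs=(b,0) != rhs=(a,0)
  e.g. a=(b,0), b=(a,0), c=(c,1): lhs=(b,0) != rhs=(a,0)
Total violating triples: 250


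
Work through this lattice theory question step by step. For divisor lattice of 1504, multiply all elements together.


Divisors of 1504: [1, 2, 4, 8, 16, 32, 47, 94, 188, 376, 752, 1504]
Product = n^(d(n)/2) = 1504^(12/2)
Product = 11574094328649220096


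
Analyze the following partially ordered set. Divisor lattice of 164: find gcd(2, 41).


In a divisor lattice, meet = gcd (greatest common divisor).
By Euclidean algorithm or factoring: gcd(2,41) = 1


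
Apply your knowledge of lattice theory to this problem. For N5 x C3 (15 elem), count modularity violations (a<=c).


Modular law: if a <= c then a v (b ^ c) = (a v b) ^ c.
Check all triples (a,b,c) with a <= c among 15 elements.
  e.g. a=(a,0), b=(c,0), c=(b,0): lhs=(a,0) != rhs=(b,0)
  e.g. a=(a,0), b=(c,1), c=(b,0): lhs=(a,0) != rhs=(b,0)
Total violating triples: 18


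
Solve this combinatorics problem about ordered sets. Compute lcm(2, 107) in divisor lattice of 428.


In a divisor lattice, join = lcm (least common multiple).
gcd(2,107) = 1
lcm(2,107) = 2*107/gcd = 214/1 = 214


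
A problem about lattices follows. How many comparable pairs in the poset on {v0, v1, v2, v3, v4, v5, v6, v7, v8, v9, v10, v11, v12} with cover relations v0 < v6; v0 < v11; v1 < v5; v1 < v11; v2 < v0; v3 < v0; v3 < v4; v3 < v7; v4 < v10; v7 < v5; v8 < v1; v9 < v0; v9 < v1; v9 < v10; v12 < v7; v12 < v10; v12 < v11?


A comparable pair {a,b} has a < b or b < a in the order.
Count unordered pairs where one element is strictly below the other.
Examples: {v0,v2}, {v0,v3}, {v0,v6}, {v0,v9}, ...
Total comparable pairs: 29


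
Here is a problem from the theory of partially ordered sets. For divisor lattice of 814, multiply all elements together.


Divisors of 814: [1, 2, 11, 22, 37, 74, 407, 814]
Product = n^(d(n)/2) = 814^(8/2)
Product = 439033459216


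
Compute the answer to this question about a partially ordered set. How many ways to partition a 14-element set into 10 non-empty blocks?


S(n,k) = k*S(n-1,k) + S(n-1,k-1).
S(13,10) = 39325, S(13,9) = 359502
S(14,10) = 10*39325 + 359502 = 393250 + 359502
S(14,10) = 752752


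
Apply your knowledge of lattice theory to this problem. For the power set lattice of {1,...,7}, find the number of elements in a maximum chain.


A chain is a totally ordered subset; we count the number of elements in a maximum chain.
Compute, for each element x, the size of the longest chain ending at x:
  {}: 1
  {1}: 2
  {2}: 2
  {3}: 2
  {4}: 2
  {5}: 2
  ...
A maximum chain: {} < {1} < {1,2} < {1,2,3} < {1,2,3,4} < {1,2,3,4,5} < {1,2,3,4,5,6} < {1,2,3,4,5,6,7}
Number of elements in the longest chain: 8


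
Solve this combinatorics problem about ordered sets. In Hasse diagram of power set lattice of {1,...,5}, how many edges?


A cover relation a -< b holds when a < b with no c strictly between.
Cover relations:
  {} -< {1}
  {} -< {2}
  {} -< {3}
  {} -< {4}
  {} -< {5}
  {1} -< {1,2}
  {1} -< {1,3}
  {1} -< {1,4}
  ...72 more
Total: 80


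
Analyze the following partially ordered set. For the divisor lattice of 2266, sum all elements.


sigma(n) = sum of divisors.
Divisors of 2266: [1, 2, 11, 22, 103, 206, 1133, 2266]
Sum = 3744


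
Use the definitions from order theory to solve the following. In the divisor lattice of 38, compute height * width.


Height = length of longest chain minus 1; width = size of largest antichain.
A maximum chain: 1 | 19 | 38  (height 2).
A maximum antichain: {2, 19}  (width 2).
Product = 2 * 2 = 4


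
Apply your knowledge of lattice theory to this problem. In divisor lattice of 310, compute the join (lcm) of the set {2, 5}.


In a divisor lattice, join = lcm (least common multiple).
Compute lcm iteratively: start with first element, then lcm(current, next).
Elements: [2, 5]
lcm(2,5) = 10
Final lcm = 10


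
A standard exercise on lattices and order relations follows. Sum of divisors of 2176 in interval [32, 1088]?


Interval [32,1088] in divisors of 2176: [32, 64, 544, 1088]
Sum = 1728


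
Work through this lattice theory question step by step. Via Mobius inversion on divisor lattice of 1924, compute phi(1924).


phi(n) = n * prod_{p|n} (1 - 1/p).
Prime divisors of 1924: [2, 13, 37]
phi(1924) = 1924 * (1 - 1/2) * (1 - 1/13) * (1 - 1/37)
phi(1924) = 864


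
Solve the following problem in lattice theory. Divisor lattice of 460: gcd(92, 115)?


Meet=gcd.
gcd(92,115)=23


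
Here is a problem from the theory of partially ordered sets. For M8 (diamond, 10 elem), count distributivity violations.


Distributive law: a ^ (b v c) = (a ^ b) v (a ^ c).
Check all 10^3 = 1000 ordered triples (a,b,c).
  e.g. a=a1, b=a2, c=a3: lhs=a1 != rhs=0
  e.g. a=a1, b=a2, c=a4: lhs=a1 != rhs=0
Total violating triples: 336


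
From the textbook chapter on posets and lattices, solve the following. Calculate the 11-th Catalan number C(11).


C(n) = C(2n, n) / (n+1).
C(22, 11) = 705432
C(11) = 705432 / 12 = 58786


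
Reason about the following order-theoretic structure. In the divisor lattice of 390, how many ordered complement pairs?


Complement pair (a,b): a meet b = bottom, a join b = top.
Here: gcd(a,b)=1 and lcm(a,b)=390, i.e. a*b=390 with a,b coprime.
Pairs found: (1,390), (2,195), (3,130), (5,78), ... (12 more)
Total ordered pairs: 16


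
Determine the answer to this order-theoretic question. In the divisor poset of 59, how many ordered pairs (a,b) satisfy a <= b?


The order relation is {(a,b) : a <= b}, reflexive so it includes (a,a).
Examples: (1,1), (1,59), (59,59)
Total ordered pairs: 3


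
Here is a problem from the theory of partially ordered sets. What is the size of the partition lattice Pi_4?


B(n) = number of set partitions of an n-element set.
B(n) satisfies the recurrence: B(n+1) = sum_k C(n,k)*B(k).
B(4) = 15


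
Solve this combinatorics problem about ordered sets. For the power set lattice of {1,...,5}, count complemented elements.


An element a is complemented if some b has a meet b = bottom, a join b = top.
every subset A has complement S\A, so all elements are complemented.
Complemented elements: {}, {1}, {2}, {3}, {4}, {5}, ... (26 more)
Count: 32


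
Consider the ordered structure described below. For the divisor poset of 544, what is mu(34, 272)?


In a divisor lattice, mu(a,b) = mu(b/a) where mu is the classical Mobius function.
b/a = 272/34 = 8
Prime factorization of 8: primes [2]
8 is not squarefree, so mu(8) = 0


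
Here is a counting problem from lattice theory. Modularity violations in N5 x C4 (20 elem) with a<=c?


Modular law: if a <= c then a v (b ^ c) = (a v b) ^ c.
Check all triples (a,b,c) with a <= c among 20 elements.
  e.g. a=(a,0), b=(c,0), c=(b,0): lhs=(a,0) != rhs=(b,0)
  e.g. a=(a,0), b=(c,1), c=(b,0): lhs=(a,0) != rhs=(b,0)
Total violating triples: 40


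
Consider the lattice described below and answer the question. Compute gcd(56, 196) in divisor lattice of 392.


In a divisor lattice, meet = gcd (greatest common divisor).
By Euclidean algorithm or factoring: gcd(56,196) = 28


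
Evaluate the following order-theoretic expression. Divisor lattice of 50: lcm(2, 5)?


Join=lcm.
gcd(2,5)=1
lcm=10


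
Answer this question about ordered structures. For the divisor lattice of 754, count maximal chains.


A maximal chain goes from the minimum element to a maximal element via cover relations.
Counting all min-to-max paths in the cover graph.
Total maximal chains: 6


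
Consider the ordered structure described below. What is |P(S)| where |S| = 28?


Power set = 2^n.
2^28 = 268435456


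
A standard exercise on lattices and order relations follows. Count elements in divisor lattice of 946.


Divisors of 946: [1, 2, 11, 22, 43, 86, 473, 946]
Count: 8


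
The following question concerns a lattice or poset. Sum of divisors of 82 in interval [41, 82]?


Interval [41,82] in divisors of 82: [41, 82]
Sum = 123


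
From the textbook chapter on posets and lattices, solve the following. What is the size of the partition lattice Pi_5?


B(n) = number of set partitions of an n-element set.
B(n) satisfies the recurrence: B(n+1) = sum_k C(n,k)*B(k).
B(5) = 52


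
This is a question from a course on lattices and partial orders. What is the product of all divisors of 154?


Divisors of 154: [1, 2, 7, 11, 14, 22, 77, 154]
Product = n^(d(n)/2) = 154^(8/2)
Product = 562448656


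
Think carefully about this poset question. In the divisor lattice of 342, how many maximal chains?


A maximal chain goes from the minimum element to a maximal element via cover relations.
Counting all min-to-max paths in the cover graph.
Total maximal chains: 12


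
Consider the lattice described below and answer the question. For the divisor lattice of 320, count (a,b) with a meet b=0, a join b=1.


Complement pair (a,b): a meet b = bottom, a join b = top.
Here: gcd(a,b)=1 and lcm(a,b)=320, i.e. a*b=320 with a,b coprime.
Pairs found: (1,320), (5,64), (64,5), (320,1)
Total ordered pairs: 4


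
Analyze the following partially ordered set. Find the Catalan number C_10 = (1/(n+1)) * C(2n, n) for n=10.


C(n) = C(2n, n) / (n+1).
C(20, 10) = 184756
C(10) = 184756 / 11 = 16796


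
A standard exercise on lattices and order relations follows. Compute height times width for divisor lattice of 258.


Height = length of longest chain minus 1; width = size of largest antichain.
A maximum chain: 1 | 43 | 129 | 258  (height 3).
A maximum antichain: {2, 3, 43}  (width 3).
Product = 3 * 3 = 9


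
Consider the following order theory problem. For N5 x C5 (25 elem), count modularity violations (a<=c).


Modular law: if a <= c then a v (b ^ c) = (a v b) ^ c.
Check all triples (a,b,c) with a <= c among 25 elements.
  e.g. a=(a,0), b=(c,0), c=(b,0): lhs=(a,0) != rhs=(b,0)
  e.g. a=(a,0), b=(c,1), c=(b,0): lhs=(a,0) != rhs=(b,0)
Total violating triples: 75


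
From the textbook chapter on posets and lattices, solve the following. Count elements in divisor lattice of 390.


Divisors of 390: [1, 2, 3, 5, 6, 10, 13, 15, 26, 30, 39, 65, 78, 130, 195, 390]
Count: 16


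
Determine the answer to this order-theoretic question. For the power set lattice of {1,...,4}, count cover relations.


A cover relation a -< b holds when a < b with no c strictly between.
Cover relations:
  {} -< {1}
  {} -< {2}
  {} -< {3}
  {} -< {4}
  {1} -< {1,2}
  {1} -< {1,3}
  {1} -< {1,4}
  {2} -< {1,2}
  ...24 more
Total: 32


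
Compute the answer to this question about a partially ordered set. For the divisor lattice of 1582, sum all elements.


sigma(n) = sum of divisors.
Divisors of 1582: [1, 2, 7, 14, 113, 226, 791, 1582]
Sum = 2736


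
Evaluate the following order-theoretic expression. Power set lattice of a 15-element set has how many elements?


Power set = 2^n.
2^15 = 32768


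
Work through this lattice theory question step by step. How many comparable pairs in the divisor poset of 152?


A comparable pair {a,b} has a < b or b < a in the order.
Count unordered pairs where one element is strictly below the other.
Examples: {1,2}, {1,4}, {1,8}, {1,19}, ...
Total comparable pairs: 22


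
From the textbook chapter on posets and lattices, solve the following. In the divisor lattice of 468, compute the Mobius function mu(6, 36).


In a divisor lattice, mu(a,b) = mu(b/a) where mu is the classical Mobius function.
b/a = 36/6 = 6
Prime factorization of 6: primes [2, 3]
6 is squarefree with 2 prime factor(s), so mu(6) = (-1)^2 = 1


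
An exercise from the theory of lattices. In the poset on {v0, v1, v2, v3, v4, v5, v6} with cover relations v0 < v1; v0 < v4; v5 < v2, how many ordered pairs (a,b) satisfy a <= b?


The order relation is {(a,b) : a <= b}, reflexive so it includes (a,a).
Examples: (v0,v0), (v0,v1), (v0,v4), (v1,v1), (v2,v2), ...
Total ordered pairs: 10


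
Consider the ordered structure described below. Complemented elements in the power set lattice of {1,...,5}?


An element a is complemented if some b has a meet b = bottom, a join b = top.
every subset A has complement S\A, so all elements are complemented.
Complemented elements: {}, {1}, {2}, {3}, {4}, {5}, ... (26 more)
Count: 32


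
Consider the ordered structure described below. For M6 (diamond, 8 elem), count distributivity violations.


Distributive law: a ^ (b v c) = (a ^ b) v (a ^ c).
Check all 8^3 = 512 ordered triples (a,b,c).
  e.g. a=a1, b=a2, c=a3: lhs=a1 != rhs=0
  e.g. a=a1, b=a2, c=a4: lhs=a1 != rhs=0
Total violating triples: 120


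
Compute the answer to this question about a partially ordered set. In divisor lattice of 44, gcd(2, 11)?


Meet=gcd.
gcd(2,11)=1


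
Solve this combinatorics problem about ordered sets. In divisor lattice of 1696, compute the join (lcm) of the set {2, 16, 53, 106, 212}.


In a divisor lattice, join = lcm (least common multiple).
Compute lcm iteratively: start with first element, then lcm(current, next).
Elements: [2, 16, 53, 106, 212]
lcm(2,16) = 16
lcm(16,53) = 848
lcm(848,106) = 848
lcm(848,212) = 848
Final lcm = 848


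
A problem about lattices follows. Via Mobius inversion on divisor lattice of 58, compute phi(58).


phi(n) = n * prod_{p|n} (1 - 1/p).
Prime divisors of 58: [2, 29]
phi(58) = 58 * (1 - 1/2) * (1 - 1/29)
phi(58) = 28


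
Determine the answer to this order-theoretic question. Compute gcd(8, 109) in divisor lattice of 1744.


In a divisor lattice, meet = gcd (greatest common divisor).
By Euclidean algorithm or factoring: gcd(8,109) = 1


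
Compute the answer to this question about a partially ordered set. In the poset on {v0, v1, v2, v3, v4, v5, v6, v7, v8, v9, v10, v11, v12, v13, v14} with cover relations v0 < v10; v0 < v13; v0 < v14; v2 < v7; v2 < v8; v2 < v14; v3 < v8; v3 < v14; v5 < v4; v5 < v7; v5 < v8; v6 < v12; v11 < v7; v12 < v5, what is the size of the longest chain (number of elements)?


A chain is a totally ordered subset; we count the number of elements in a maximum chain.
Compute, for each element x, the size of the longest chain ending at x:
  v0: 1
  v1: 1
  v2: 1
  v3: 1
  v6: 1
  v9: 1
  ...
A maximum chain: v6 < v12 < v5 < v4
Number of elements in the longest chain: 4


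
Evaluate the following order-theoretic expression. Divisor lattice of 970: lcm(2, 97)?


Join=lcm.
gcd(2,97)=1
lcm=194


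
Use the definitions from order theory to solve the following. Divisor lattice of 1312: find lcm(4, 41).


In a divisor lattice, join = lcm (least common multiple).
gcd(4,41) = 1
lcm(4,41) = 4*41/gcd = 164/1 = 164


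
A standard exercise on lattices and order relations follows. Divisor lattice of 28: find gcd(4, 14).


In a divisor lattice, meet = gcd (greatest common divisor).
By Euclidean algorithm or factoring: gcd(4,14) = 2


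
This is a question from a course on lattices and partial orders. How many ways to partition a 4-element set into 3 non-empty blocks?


S(n,k) = k*S(n-1,k) + S(n-1,k-1).
S(3,3) = 1, S(3,2) = 3
S(4,3) = 3*1 + 3 = 3 + 3
S(4,3) = 6
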